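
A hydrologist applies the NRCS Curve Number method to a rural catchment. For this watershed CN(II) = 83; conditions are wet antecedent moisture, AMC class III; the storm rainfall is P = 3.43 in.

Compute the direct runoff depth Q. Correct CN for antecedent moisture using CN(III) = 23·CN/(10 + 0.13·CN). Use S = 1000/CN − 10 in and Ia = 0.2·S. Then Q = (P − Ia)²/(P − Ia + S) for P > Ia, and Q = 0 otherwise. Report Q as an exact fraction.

Q = 385376499369/150961238300 in ≈ 2.553 in

CN(III) from CN(II)=83: (23·83)/(10 + 0.13·83) = 190900/2079 ≈ 91.823
Retention S: 1000/CN − 10 with CN=91.823 → S = 1700/1909 ≈ 0.891 in
Ia = 0.2·(1700/1909) = 340/1909 in ≈ 0.178 in
P − Ia = 3.430 − 0.178 = 620787/190900 ≈ 3.252 in (> 0, runoff occurs)
Q: (620787/190900)² ÷ (790787/190900) = 385376499369/150961238300 in (≈ 2.553 in)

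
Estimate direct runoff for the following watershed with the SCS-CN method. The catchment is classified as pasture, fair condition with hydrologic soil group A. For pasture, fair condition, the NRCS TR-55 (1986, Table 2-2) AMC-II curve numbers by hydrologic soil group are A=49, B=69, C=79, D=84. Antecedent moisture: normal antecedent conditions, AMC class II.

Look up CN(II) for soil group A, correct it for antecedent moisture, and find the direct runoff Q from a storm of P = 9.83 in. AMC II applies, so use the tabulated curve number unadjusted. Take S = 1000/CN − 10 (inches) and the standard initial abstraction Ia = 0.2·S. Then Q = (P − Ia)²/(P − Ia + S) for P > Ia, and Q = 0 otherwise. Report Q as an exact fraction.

Q = 1441493089/435938300 in ≈ 3.307 in

NRCS table: pasture, fair condition, soil group A → CN(II) = 49
Average conditions: CN = 49 (no AMC adjustment).
Max retention: S = 1000/49 − 10 = 510/49 in (≈ 10.408 in)
Ia = 0.2·(510/49) = 102/49 in ≈ 2.082 in
Excess rainfall: 9.830 − 2.082 = 7.748 in; P > Ia so Q > 0
Q = (37967/4900)²/((37967/4900) + 510/49) = (1441493089/24010000)/(88967/4900) = 1441493089/435938300 in ≈ 3.307 in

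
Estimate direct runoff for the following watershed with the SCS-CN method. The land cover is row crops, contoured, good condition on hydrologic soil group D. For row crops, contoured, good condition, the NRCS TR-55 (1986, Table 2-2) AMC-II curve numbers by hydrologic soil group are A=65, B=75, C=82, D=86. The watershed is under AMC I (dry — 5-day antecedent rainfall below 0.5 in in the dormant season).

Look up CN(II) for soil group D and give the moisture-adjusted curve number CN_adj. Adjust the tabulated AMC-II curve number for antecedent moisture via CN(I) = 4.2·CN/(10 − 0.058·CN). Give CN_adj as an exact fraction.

NRCS table: row crops, contoured, good condition, soil group D → CN(II) = 86
CN(I) from CN(II)=86: (4.2·86)/(10 − 0.058·86) = 12900/179 ≈ 72.067

CN_adj = 12900/179 ≈ 72.067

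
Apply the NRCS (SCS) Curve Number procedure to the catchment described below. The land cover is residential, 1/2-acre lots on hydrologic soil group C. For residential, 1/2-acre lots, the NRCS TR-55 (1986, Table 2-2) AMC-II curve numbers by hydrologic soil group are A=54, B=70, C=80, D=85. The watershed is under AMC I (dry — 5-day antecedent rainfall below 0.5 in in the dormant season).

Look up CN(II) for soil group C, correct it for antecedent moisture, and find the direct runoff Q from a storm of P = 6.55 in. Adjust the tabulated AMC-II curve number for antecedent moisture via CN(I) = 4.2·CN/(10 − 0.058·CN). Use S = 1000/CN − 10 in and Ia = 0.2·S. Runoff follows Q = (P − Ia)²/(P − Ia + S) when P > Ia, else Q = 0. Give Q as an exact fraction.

Q = 5067001/1995420 in ≈ 2.539 in

NRCS table: residential, 1/2-acre lots, soil group C → CN(II) = 80
Dry (AMC I): CN(I) = 4.2·80/(10 − 0.058·80) = 336/(134/25) = 4200/67 ≈ 62.687
S = 1000/(4200/67) − 10 = 125/21 in ≈ 5.952 in
Initial abstraction Ia = S/5 = (125/21)/5 = 25/21 ≈ 1.190 in
P − Ia = 6.550 − 1.190 = 2251/420 ≈ 5.360 in (> 0, runoff occurs)
Runoff Q = (P−Ia)²/(P−Ia+S) = (5.360)²/(5.360+5.952) = 5067001/1995420 ≈ 2.539 in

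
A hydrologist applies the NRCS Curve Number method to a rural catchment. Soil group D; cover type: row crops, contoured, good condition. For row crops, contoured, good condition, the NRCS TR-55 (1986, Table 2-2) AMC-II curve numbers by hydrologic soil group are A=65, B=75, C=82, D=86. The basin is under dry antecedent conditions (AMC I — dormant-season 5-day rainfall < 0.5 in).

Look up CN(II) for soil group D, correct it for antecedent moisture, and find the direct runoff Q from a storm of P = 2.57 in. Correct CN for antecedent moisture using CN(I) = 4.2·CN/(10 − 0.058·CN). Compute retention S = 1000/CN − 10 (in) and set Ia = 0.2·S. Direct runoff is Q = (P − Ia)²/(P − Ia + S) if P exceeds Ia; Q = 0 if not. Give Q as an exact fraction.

NRCS table: row crops, contoured, good condition, soil group D → CN(II) = 86
Adjust CN=86 to AMC I: 4.2·86/(10 − 0.058·86) → (1806/5) ÷ (1253/250) = 12900/179 ≈ 72.067
S = 1000/(12900/179) − 10 = 500/129 in ≈ 3.876 in
Ia = 0.2·(500/129) = 100/129 in ≈ 0.775 in
Excess rainfall: 2.570 − 0.775 = 1.795 in; P > Ia so Q > 0
Runoff Q = (P−Ia)²/(P−Ia+S) = (1.795)²/(1.795+3.876) = 536061409/943673700 ≈ 0.568 in

Q = 536061409/943673700 in ≈ 0.568 in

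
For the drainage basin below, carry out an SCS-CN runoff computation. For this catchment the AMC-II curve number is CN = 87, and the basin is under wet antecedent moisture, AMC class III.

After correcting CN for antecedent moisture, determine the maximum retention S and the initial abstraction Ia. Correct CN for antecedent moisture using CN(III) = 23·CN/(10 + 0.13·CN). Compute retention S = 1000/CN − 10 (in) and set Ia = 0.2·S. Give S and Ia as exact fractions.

Wet (AMC III): CN(III) = 23·87/(10 + 0.13·87) = 2001/(2131/100) = 200100/2131 ≈ 93.900
S = 1000/(200100/2131) − 10 = 1300/2001 in ≈ 0.650 in
Initial abstraction Ia = S/5 = (1300/2001)/5 = 260/2001 ≈ 0.130 in

S = 1300/2001 in ≈ 0.650 in; Ia = 260/2001 in ≈ 0.130 in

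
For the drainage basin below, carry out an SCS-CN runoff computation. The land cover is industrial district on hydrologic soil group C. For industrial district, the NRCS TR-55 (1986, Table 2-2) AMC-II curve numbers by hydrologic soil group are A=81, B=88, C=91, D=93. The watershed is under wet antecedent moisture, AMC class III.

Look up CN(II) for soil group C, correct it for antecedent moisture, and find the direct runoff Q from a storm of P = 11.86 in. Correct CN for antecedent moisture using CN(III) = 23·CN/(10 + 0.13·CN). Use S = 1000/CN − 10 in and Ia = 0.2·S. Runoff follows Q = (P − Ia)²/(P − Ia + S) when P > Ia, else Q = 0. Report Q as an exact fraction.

NRCS table: industrial district, soil group C → CN(II) = 91
CN(III) from CN(II)=91: (23·91)/(10 + 0.13·91) = 209300/2183 ≈ 95.877
Retention S: 1000/CN − 10 with CN=95.877 → S = 900/2093 ≈ 0.430 in
Ia = 0.2S: 0.2·0.430 = 0.086 in (exactly 180/2093)
P − Ia = 11.860 − 0.086 = 1232149/104650 ≈ 11.774 in (> 0, runoff occurs)
Q: (1232149/104650)² ÷ (1277149/104650) = 1518191158201/133653642850 in (≈ 11.359 in)

Q = 1518191158201/133653642850 in ≈ 11.359 in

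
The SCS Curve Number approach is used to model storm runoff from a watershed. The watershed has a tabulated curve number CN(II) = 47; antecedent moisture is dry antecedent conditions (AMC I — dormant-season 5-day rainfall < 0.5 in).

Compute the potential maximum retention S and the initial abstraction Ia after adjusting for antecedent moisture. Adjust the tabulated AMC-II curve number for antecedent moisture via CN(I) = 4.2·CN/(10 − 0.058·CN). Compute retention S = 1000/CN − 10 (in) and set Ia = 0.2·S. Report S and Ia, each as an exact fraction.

CN(I) from CN(II)=47: (4.2·47)/(10 − 0.058·47) = 98700/3637 ≈ 27.138
S = 1000/(98700/3637) − 10 = 26500/987 in ≈ 26.849 in
Ia = 0.2S: 0.2·26.849 = 5.370 in (exactly 5300/987)

S = 26500/987 in ≈ 26.849 in; Ia = 5300/987 in ≈ 5.370 in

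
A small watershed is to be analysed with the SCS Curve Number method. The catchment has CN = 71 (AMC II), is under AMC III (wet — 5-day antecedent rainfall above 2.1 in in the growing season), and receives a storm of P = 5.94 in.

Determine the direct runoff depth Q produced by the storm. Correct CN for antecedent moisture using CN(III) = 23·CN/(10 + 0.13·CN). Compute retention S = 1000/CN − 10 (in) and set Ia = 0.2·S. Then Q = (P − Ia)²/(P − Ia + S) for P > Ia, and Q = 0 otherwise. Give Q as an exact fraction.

CN(III) from CN(II)=71: (23·71)/(10 + 0.13·71) = 163300/1923 ≈ 84.919
S = 1000/(163300/1923) − 10 = 2900/1633 in ≈ 1.776 in
Initial abstraction Ia = S/5 = (2900/1633)/5 = 580/1633 ≈ 0.355 in
Since P=5.940 > Ia=0.355: effective rainfall P−Ia = 456001/81650 in
Q: (456001/81650)² ÷ (601001/81650) = 207936912001/49071731650 in (≈ 4.237 in)

Q = 207936912001/49071731650 in ≈ 4.237 in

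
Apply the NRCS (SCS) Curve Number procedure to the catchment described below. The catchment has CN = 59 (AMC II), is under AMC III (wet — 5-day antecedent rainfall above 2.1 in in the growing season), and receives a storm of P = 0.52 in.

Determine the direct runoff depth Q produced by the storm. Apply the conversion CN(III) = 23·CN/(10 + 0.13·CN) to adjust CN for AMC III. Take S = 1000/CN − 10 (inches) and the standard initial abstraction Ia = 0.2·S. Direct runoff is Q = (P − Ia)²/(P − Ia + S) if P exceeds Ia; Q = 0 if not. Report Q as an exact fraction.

Wet (AMC III): CN(III) = 23·59/(10 + 0.13·59) = 1357/(1767/100) = 135700/1767 ≈ 76.797
Retention S: 1000/CN − 10 with CN=76.797 → S = 4100/1357 ≈ 3.021 in
Ia = 0.2·(4100/1357) = 820/1357 in ≈ 0.604 in
P = 0.520 ≤ Ia = 0.604 in: entire storm abstracted, Q = 0.

Q = 0 in ≈ 0.000 in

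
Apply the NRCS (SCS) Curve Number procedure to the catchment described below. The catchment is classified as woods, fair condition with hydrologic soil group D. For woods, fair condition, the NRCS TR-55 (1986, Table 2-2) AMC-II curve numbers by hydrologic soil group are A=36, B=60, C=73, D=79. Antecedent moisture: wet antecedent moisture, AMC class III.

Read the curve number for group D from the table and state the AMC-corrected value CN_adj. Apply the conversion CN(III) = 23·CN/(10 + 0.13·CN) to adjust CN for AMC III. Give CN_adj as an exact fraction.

CN_adj = 181700/2027 ≈ 89.640

NRCS table: woods, fair condition, soil group D → CN(II) = 79
Adjust CN=79 to AMC III: 23·79/(10 + 0.13·79) → 1817 ÷ (2027/100) = 181700/2027 ≈ 89.640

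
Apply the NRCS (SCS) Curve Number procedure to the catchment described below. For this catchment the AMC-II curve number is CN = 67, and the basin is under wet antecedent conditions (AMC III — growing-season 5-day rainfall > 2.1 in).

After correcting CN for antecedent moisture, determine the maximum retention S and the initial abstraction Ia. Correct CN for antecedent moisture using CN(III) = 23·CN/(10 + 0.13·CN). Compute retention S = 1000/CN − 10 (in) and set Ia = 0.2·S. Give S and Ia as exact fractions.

S = 3300/1541 in ≈ 2.141 in; Ia = 660/1541 in ≈ 0.428 in

CN(III) from CN(II)=67: (23·67)/(10 + 0.13·67) = 154100/1871 ≈ 82.362
Retention S: 1000/CN − 10 with CN=82.362 → S = 3300/1541 ≈ 2.141 in
Ia = 0.2S: 0.2·2.141 = 0.428 in (exactly 660/1541)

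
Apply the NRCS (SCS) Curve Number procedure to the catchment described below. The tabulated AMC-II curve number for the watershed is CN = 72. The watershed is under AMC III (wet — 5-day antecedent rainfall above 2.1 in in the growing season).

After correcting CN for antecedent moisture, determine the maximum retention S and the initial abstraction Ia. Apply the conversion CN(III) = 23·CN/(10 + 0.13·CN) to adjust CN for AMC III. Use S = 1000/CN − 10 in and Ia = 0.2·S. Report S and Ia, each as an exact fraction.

S = 350/207 in ≈ 1.691 in; Ia = 70/207 in ≈ 0.338 in

CN(III) from CN(II)=72: (23·72)/(10 + 0.13·72) = 10350/121 ≈ 85.537
S = 1000/(10350/121) − 10 = 350/207 in ≈ 1.691 in
Ia = 0.2·(350/207) = 70/207 in ≈ 0.338 in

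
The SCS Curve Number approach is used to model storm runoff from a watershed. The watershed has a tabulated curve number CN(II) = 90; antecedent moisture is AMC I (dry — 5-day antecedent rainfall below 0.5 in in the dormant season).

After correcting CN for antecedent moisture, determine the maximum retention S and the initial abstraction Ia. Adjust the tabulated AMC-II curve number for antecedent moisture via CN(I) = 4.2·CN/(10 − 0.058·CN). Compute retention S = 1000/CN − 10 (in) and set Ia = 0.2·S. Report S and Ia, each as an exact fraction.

S = 500/189 in ≈ 2.646 in; Ia = 100/189 in ≈ 0.529 in

CN(I) from CN(II)=90: (4.2·90)/(10 − 0.058·90) = 18900/239 ≈ 79.079
Max retention: S = 1000/(18900/239) − 10 = 500/189 in (≈ 2.646 in)
Ia = 0.2·(500/189) = 100/189 in ≈ 0.529 in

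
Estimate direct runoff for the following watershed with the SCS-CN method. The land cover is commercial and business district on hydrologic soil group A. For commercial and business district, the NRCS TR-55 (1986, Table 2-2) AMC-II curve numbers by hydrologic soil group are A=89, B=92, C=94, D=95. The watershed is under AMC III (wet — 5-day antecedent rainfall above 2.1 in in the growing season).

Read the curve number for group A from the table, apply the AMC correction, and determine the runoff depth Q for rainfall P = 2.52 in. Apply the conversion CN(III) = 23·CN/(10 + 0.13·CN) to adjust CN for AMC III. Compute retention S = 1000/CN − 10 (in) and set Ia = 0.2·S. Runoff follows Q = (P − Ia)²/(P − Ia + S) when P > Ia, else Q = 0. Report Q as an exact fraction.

Q = 15242618521/7725429175 in ≈ 1.973 in

NRCS table: commercial and business district, soil group A → CN(II) = 89
Adjust CN=89 to AMC III: 23·89/(10 + 0.13·89) → 2047 ÷ (2157/100) = 204700/2157 ≈ 94.900
S = 1000/(204700/2157) − 10 = 1100/2047 in ≈ 0.537 in
Ia = 0.2·(1100/2047) = 220/2047 in ≈ 0.107 in
Excess rainfall: 2.520 − 0.107 = 2.413 in; P > Ia so Q > 0
Runoff Q = (P−Ia)²/(P−Ia+S) = (2.413)²/(2.413+0.537) = 15242618521/7725429175 ≈ 1.973 in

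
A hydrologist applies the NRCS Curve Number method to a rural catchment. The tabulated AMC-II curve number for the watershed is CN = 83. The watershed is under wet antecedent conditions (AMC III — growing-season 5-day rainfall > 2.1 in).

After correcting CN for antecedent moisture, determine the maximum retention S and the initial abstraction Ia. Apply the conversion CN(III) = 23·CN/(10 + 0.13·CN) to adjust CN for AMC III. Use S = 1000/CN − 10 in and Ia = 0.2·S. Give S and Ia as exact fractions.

CN(III) from CN(II)=83: (23·83)/(10 + 0.13·83) = 190900/2079 ≈ 91.823
Retention S: 1000/CN − 10 with CN=91.823 → S = 1700/1909 ≈ 0.891 in
Initial abstraction Ia = S/5 = (1700/1909)/5 = 340/1909 ≈ 0.178 in

S = 1700/1909 in ≈ 0.891 in; Ia = 340/1909 in ≈ 0.178 in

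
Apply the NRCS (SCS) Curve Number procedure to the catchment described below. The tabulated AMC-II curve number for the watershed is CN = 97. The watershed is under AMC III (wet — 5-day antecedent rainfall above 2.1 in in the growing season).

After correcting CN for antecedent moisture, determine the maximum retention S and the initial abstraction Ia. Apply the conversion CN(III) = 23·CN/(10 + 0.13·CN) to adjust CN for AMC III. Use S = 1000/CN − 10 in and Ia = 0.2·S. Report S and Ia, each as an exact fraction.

S = 300/2231 in ≈ 0.134 in; Ia = 60/2231 in ≈ 0.027 in

CN(III) from CN(II)=97: (23·97)/(10 + 0.13·97) = 223100/2261 ≈ 98.673
Retention S: 1000/CN − 10 with CN=98.673 → S = 300/2231 ≈ 0.134 in
Ia = 0.2·(300/2231) = 60/2231 in ≈ 0.027 in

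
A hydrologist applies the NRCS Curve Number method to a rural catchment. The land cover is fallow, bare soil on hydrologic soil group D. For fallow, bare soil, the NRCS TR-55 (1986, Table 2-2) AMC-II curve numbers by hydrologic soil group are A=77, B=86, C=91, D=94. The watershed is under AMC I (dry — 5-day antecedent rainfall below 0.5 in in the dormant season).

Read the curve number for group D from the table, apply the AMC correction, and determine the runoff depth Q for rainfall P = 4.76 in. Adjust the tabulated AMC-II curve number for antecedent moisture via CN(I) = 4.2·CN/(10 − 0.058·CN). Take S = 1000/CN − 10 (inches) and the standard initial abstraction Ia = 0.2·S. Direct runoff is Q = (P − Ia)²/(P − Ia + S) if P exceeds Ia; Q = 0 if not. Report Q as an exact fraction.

NRCS table: fallow, bare soil, soil group D → CN(II) = 94
Dry (AMC I): CN(I) = 4.2·94/(10 − 0.058·94) = (1974/5)/(1137/250) = 32900/379 ≈ 86.807
S = 1000/(32900/379) − 10 = 500/329 in ≈ 1.520 in
Initial abstraction Ia = S/5 = (500/329)/5 = 100/329 ≈ 0.304 in
Excess rainfall: 4.760 − 0.304 = 4.456 in; P > Ia so Q > 0
Runoff Q = (P−Ia)²/(P−Ia+S) = (4.456)²/(4.456+1.520) = 1343295801/404266975 ≈ 3.323 in

Q = 1343295801/404266975 in ≈ 3.323 in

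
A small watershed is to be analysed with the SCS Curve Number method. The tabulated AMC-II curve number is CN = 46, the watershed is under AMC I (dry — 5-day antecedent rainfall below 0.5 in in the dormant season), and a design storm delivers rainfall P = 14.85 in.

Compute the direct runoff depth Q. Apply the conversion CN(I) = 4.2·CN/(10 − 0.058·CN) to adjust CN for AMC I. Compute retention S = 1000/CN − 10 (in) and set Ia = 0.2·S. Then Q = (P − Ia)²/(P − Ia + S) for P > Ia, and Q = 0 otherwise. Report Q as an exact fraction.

Adjust CN=46 to AMC I: 4.2·46/(10 − 0.058·46) → (966/5) ÷ (1833/250) = 16100/611 ≈ 26.350
S = 1000/(16100/611) − 10 = 4500/161 in ≈ 27.950 in
Initial abstraction Ia = S/5 = (4500/161)/5 = 900/161 ≈ 5.590 in
Excess rainfall: 14.850 − 5.590 = 9.260 in; P > Ia so Q > 0
Runoff Q = (P−Ia)²/(P−Ia+S) = (9.260)²/(9.260+27.950) = 98783721/42867860 ≈ 2.304 in

Q = 98783721/42867860 in ≈ 2.304 in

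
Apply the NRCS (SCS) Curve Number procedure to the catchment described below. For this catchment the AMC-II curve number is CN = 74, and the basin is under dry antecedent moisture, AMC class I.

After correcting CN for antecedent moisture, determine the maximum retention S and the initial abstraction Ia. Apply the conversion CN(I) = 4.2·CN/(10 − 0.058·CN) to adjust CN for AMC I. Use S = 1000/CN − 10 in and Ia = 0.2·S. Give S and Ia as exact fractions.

S = 6500/777 in ≈ 8.366 in; Ia = 1300/777 in ≈ 1.673 in

CN(I) from CN(II)=74: (4.2·74)/(10 − 0.058·74) = 77700/1427 ≈ 54.450
Max retention: S = 1000/(77700/1427) − 10 = 6500/777 in (≈ 8.366 in)
Ia = 0.2·(6500/777) = 1300/777 in ≈ 1.673 in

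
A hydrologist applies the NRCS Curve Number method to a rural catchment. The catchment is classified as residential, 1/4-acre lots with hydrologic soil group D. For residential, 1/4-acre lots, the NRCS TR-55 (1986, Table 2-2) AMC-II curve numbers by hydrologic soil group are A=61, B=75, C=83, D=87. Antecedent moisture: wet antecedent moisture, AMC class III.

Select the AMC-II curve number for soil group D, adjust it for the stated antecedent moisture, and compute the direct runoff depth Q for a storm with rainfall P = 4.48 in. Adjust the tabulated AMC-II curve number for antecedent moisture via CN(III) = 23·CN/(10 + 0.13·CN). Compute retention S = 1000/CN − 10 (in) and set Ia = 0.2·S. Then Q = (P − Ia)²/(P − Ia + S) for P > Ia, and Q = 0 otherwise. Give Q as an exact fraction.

NRCS table: residential, 1/4-acre lots, soil group D → CN(II) = 87
Adjust CN=87 to AMC III: 23·87/(10 + 0.13·87) → 2001 ÷ (2131/100) = 200100/2131 ≈ 93.900
S = 1000/(200100/2131) − 10 = 1300/2001 in ≈ 0.650 in
Initial abstraction Ia = S/5 = (1300/2001)/5 = 260/2001 ≈ 0.130 in
Excess rainfall: 4.480 − 0.130 = 4.350 in; P > Ia so Q > 0
Q: (217612/50025)² ÷ (250112/50025) = 2959686409/781990800 in (≈ 3.785 in)

Q = 2959686409/781990800 in ≈ 3.785 in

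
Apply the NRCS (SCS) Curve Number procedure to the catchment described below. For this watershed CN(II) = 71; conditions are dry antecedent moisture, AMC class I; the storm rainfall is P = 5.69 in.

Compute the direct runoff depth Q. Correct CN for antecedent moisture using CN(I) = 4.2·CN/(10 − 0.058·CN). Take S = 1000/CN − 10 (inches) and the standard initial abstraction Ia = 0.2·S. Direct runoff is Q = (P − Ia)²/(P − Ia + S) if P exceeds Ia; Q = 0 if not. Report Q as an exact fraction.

Adjust CN=71 to AMC I: 4.2·71/(10 − 0.058·71) → (1491/5) ÷ (2941/500) = 149100/2941 ≈ 50.697
S = 1000/(149100/2941) − 10 = 14500/1491 in ≈ 9.725 in
Initial abstraction Ia = S/5 = (14500/1491)/5 = 2900/1491 ≈ 1.945 in
P − Ia = 5.690 − 1.945 = 558379/149100 ≈ 3.745 in (> 0, runoff occurs)
Runoff Q = (P−Ia)²/(P−Ia+S) = (3.745)²/(3.745+9.725) = 311787107641/299449308900 ≈ 1.041 in

Q = 311787107641/299449308900 in ≈ 1.041 in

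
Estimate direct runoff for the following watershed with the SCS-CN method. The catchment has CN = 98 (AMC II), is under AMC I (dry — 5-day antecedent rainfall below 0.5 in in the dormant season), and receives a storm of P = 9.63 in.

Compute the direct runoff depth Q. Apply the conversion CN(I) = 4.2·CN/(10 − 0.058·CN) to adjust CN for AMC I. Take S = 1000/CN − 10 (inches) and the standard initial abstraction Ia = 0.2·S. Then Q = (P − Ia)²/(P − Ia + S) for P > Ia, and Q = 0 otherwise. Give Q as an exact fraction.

Q = 962217779329/106082388300 in ≈ 9.070 in

CN(I) from CN(II)=98: (4.2·98)/(10 − 0.058·98) = 102900/1079 ≈ 95.366
Retention S: 1000/CN − 10 with CN=95.366 → S = 500/1029 ≈ 0.486 in
Ia = 0.2·(500/1029) = 100/1029 in ≈ 0.097 in
Excess rainfall: 9.630 − 0.097 = 9.533 in; P > Ia so Q > 0
Q: (980927/102900)² ÷ (1030927/102900) = 962217779329/106082388300 in (≈ 9.070 in)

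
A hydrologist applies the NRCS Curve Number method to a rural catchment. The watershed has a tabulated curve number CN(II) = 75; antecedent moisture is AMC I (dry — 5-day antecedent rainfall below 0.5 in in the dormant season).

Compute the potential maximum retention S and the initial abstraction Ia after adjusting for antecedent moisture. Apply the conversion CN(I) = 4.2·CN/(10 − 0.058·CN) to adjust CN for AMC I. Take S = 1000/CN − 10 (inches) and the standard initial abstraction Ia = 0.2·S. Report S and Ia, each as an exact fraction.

S = 500/63 in ≈ 7.937 in; Ia = 100/63 in ≈ 1.587 in

CN(I) from CN(II)=75: (4.2·75)/(10 − 0.058·75) = 6300/113 ≈ 55.752
Retention S: 1000/CN − 10 with CN=55.752 → S = 500/63 ≈ 7.937 in
Ia = 0.2S: 0.2·7.937 = 1.587 in (exactly 100/63)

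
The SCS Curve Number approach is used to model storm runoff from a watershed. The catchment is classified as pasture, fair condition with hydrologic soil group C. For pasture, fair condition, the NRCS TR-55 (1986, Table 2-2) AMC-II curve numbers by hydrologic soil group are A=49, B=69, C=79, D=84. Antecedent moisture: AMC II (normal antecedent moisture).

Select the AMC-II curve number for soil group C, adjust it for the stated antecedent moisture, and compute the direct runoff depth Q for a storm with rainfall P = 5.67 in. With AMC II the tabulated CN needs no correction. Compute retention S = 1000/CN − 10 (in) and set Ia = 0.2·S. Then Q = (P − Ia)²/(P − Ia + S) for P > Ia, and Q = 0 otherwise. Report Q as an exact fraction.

Q = 11209467/3310100 in ≈ 3.386 in

NRCS table: pasture, fair condition, soil group C → CN(II) = 79
Average conditions: CN = 79 (no AMC adjustment).
Max retention: S = 1000/79 − 10 = 210/79 in (≈ 2.658 in)
Ia = 0.2S: 0.2·2.658 = 0.532 in (exactly 42/79)
Excess rainfall: 5.670 − 0.532 = 5.138 in; P > Ia so Q > 0
Runoff Q = (P−Ia)²/(P−Ia+S) = (5.138)²/(5.138+2.658) = 11209467/3310100 ≈ 3.386 in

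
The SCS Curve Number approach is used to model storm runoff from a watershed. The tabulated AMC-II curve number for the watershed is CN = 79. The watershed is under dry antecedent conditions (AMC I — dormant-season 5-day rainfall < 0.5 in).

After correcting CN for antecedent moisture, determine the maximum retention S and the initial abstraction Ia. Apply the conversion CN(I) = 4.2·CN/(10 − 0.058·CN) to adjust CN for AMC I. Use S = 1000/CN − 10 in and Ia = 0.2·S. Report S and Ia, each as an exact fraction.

S = 500/79 in ≈ 6.329 in; Ia = 100/79 in ≈ 1.266 in

CN(I) from CN(II)=79: (4.2·79)/(10 − 0.058·79) = 7900/129 ≈ 61.240
Retention S: 1000/CN − 10 with CN=61.240 → S = 500/79 ≈ 6.329 in
Ia = 0.2·(500/79) = 100/79 in ≈ 1.266 in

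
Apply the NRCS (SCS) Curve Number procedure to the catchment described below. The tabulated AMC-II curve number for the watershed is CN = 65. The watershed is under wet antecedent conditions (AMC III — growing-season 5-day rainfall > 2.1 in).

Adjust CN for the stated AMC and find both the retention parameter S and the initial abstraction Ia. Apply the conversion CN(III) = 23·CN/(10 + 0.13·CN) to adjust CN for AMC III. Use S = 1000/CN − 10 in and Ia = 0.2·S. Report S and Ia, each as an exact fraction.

Wet (AMC III): CN(III) = 23·65/(10 + 0.13·65) = 1495/(369/20) = 29900/369 ≈ 81.030
Retention S: 1000/CN − 10 with CN=81.030 → S = 700/299 ≈ 2.341 in
Ia = 0.2·(700/299) = 140/299 in ≈ 0.468 in

S = 700/299 in ≈ 2.341 in; Ia = 140/299 in ≈ 0.468 in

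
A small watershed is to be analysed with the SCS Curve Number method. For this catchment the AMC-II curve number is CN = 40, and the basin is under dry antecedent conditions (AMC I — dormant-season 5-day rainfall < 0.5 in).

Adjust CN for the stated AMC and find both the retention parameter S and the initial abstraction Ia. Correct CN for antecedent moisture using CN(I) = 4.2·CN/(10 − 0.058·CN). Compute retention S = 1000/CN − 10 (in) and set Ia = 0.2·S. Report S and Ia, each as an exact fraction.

S = 250/7 in ≈ 35.714 in; Ia = 50/7 in ≈ 7.143 in

Adjust CN=40 to AMC I: 4.2·40/(10 − 0.058·40) → 168 ÷ (192/25) = 175/8 ≈ 21.875
Retention S: 1000/CN − 10 with CN=21.875 → S = 250/7 ≈ 35.714 in
Ia = 0.2S: 0.2·35.714 = 7.143 in (exactly 50/7)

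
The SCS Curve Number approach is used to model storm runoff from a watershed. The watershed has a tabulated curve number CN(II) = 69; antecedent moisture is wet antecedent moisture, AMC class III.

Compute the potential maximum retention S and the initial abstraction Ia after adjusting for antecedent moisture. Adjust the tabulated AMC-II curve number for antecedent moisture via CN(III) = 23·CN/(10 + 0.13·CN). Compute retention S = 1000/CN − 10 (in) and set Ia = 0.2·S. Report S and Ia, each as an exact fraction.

CN(III) from CN(II)=69: (23·69)/(10 + 0.13·69) = 158700/1897 ≈ 83.658
S = 1000/(158700/1897) − 10 = 3100/1587 in ≈ 1.953 in
Ia = 0.2·(3100/1587) = 620/1587 in ≈ 0.391 in

S = 3100/1587 in ≈ 1.953 in; Ia = 620/1587 in ≈ 0.391 in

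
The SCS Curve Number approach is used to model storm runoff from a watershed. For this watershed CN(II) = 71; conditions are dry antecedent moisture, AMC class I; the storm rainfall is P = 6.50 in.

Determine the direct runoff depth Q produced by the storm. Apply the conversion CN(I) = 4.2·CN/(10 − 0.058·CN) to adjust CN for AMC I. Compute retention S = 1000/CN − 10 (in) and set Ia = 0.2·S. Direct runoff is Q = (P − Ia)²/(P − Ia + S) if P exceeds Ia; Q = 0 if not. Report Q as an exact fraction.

Q = 184497889/126982506 in ≈ 1.453 in

CN(I) from CN(II)=71: (4.2·71)/(10 − 0.058·71) = 149100/2941 ≈ 50.697
Retention S: 1000/CN − 10 with CN=50.697 → S = 14500/1491 ≈ 9.725 in
Initial abstraction Ia = S/5 = (14500/1491)/5 = 2900/1491 ≈ 1.945 in
Excess rainfall: 6.500 − 1.945 = 4.555 in; P > Ia so Q > 0
Q = (13583/2982)²/((13583/2982) + 14500/1491) = (184497889/8892324)/(42583/2982) = 184497889/126982506 in ≈ 1.453 in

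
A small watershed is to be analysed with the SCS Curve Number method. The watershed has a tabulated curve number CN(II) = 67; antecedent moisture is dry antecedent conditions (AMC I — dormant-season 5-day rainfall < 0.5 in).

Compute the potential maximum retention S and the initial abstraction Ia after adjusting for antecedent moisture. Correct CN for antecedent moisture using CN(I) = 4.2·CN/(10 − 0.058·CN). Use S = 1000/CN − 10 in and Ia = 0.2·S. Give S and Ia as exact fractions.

S = 5500/469 in ≈ 11.727 in; Ia = 1100/469 in ≈ 2.345 in

CN(I) from CN(II)=67: (4.2·67)/(10 − 0.058·67) = 46900/1019 ≈ 46.026
S = 1000/(46900/1019) − 10 = 5500/469 in ≈ 11.727 in
Ia = 0.2·(5500/469) = 1100/469 in ≈ 2.345 in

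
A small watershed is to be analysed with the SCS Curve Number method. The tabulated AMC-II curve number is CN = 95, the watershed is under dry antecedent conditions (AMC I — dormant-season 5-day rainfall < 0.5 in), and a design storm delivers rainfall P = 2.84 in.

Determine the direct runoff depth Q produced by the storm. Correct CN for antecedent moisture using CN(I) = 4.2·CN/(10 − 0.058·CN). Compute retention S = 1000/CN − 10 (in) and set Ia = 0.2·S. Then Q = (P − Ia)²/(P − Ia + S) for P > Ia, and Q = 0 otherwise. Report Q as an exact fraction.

CN(I) from CN(II)=95: (4.2·95)/(10 − 0.058·95) = 39900/449 ≈ 88.864
Max retention: S = 1000/(39900/449) − 10 = 500/399 in (≈ 1.253 in)
Initial abstraction Ia = S/5 = (500/399)/5 = 100/399 ≈ 0.251 in
P − Ia = 2.840 − 0.251 = 25829/9975 ≈ 2.589 in (> 0, runoff occurs)
Q = (25829/9975)²/((25829/9975) + 500/399) = (667137241/99500625)/(38329/9975) = 667137241/382331775 in ≈ 1.745 in

Q = 667137241/382331775 in ≈ 1.745 in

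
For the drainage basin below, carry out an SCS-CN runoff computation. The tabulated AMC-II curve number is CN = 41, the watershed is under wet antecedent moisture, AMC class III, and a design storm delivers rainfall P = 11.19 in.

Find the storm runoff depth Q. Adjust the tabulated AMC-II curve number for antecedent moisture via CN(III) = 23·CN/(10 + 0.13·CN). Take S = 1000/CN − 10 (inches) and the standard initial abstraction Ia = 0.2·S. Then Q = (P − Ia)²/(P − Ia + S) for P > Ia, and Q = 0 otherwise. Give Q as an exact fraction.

Q = 878375705089/144016563100 in ≈ 6.099 in

Adjust CN=41 to AMC III: 23·41/(10 + 0.13·41) → 943 ÷ (1533/100) = 94300/1533 ≈ 61.513
Max retention: S = 1000/(94300/1533) − 10 = 5900/943 in (≈ 6.257 in)
Initial abstraction Ia = S/5 = (5900/943)/5 = 1180/943 ≈ 1.251 in
Since P=11.190 > Ia=1.251: effective rainfall P−Ia = 937217/94300 in
Q = (937217/94300)²/((937217/94300) + 5900/943) = (878375705089/8892490000)/(1527217/94300) = 878375705089/144016563100 in ≈ 6.099 in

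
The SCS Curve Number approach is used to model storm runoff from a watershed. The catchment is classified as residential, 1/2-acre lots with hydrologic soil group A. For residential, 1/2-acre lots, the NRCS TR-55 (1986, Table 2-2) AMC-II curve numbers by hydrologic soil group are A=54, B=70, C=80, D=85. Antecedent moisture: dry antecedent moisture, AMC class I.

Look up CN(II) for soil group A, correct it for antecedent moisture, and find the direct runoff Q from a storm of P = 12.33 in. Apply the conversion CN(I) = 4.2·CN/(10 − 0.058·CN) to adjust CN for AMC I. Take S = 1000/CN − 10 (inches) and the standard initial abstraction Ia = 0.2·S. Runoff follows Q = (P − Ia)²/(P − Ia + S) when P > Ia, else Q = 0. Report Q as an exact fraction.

Q = 220065130321/91803593700 in ≈ 2.397 in

NRCS table: residential, 1/2-acre lots, soil group A → CN(II) = 54
Adjust CN=54 to AMC I: 4.2·54/(10 − 0.058·54) → (1134/5) ÷ (1717/250) = 56700/1717 ≈ 33.023
S = 1000/(56700/1717) − 10 = 11500/567 in ≈ 20.282 in
Initial abstraction Ia = S/5 = (11500/567)/5 = 2300/567 ≈ 4.056 in
Since P=12.330 > Ia=4.056: effective rainfall P−Ia = 469111/56700 in
Runoff Q = (P−Ia)²/(P−Ia+S) = (8.274)²/(8.274+20.282) = 220065130321/91803593700 ≈ 2.397 in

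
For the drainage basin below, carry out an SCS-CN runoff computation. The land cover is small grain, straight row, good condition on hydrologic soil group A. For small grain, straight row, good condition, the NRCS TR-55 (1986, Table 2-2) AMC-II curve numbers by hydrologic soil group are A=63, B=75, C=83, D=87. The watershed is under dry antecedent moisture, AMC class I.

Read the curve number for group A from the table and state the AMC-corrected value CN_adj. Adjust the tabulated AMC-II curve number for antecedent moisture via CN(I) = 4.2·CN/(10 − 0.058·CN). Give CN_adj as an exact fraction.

NRCS table: small grain, straight row, good condition, soil group A → CN(II) = 63
CN(I) from CN(II)=63: (4.2·63)/(10 − 0.058·63) = 132300/3173 ≈ 41.696

CN_adj = 132300/3173 ≈ 41.696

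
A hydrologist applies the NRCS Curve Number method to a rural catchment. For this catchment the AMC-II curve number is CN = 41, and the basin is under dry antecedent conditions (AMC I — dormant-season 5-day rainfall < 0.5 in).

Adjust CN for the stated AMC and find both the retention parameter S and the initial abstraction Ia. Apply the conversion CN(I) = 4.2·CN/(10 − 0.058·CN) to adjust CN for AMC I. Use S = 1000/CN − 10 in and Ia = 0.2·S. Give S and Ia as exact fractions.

S = 29500/861 in ≈ 34.262 in; Ia = 5900/861 in ≈ 6.852 in

Dry (AMC I): CN(I) = 4.2·41/(10 − 0.058·41) = (861/5)/(3811/500) = 86100/3811 ≈ 22.592
Max retention: S = 1000/(86100/3811) − 10 = 29500/861 in (≈ 34.262 in)
Ia = 0.2S: 0.2·34.262 = 6.852 in (exactly 5900/861)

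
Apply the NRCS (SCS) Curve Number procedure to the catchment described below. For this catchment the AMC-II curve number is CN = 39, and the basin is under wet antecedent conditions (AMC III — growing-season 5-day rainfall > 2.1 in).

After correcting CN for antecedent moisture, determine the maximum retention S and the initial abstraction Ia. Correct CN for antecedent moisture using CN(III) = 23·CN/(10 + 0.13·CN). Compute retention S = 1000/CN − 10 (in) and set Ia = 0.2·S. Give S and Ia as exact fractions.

S = 6100/897 in ≈ 6.800 in; Ia = 1220/897 in ≈ 1.360 in

Wet (AMC III): CN(III) = 23·39/(10 + 0.13·39) = 897/(1507/100) = 89700/1507 ≈ 59.522
S = 1000/(89700/1507) − 10 = 6100/897 in ≈ 6.800 in
Ia = 0.2S: 0.2·6.800 = 1.360 in (exactly 1220/897)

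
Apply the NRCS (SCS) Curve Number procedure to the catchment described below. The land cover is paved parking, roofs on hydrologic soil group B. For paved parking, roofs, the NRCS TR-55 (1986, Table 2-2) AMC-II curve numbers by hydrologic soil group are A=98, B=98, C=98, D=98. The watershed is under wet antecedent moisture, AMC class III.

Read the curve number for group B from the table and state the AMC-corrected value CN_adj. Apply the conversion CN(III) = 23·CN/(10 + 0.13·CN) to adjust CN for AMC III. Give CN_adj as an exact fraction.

NRCS table: paved parking, roofs, soil group B → CN(II) = 98
Adjust CN=98 to AMC III: 23·98/(10 + 0.13·98) → 2254 ÷ (1137/50) = 112700/1137 ≈ 99.120

CN_adj = 112700/1137 ≈ 99.120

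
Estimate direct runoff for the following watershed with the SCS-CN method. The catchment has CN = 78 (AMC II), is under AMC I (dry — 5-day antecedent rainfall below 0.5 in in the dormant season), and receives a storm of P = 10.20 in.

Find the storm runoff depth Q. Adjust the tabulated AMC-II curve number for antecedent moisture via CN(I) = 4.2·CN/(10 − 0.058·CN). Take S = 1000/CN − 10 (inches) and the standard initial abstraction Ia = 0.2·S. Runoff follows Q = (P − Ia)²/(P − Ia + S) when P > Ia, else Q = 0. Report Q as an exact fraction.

Q = 1315440361/261134055 in ≈ 5.037 in

CN(I) from CN(II)=78: (4.2·78)/(10 − 0.058·78) = 81900/1369 ≈ 59.825
Max retention: S = 1000/(81900/1369) − 10 = 5500/819 in (≈ 6.716 in)
Ia = 0.2·(5500/819) = 1100/819 in ≈ 1.343 in
Excess rainfall: 10.200 − 1.343 = 8.857 in; P > Ia so Q > 0
Q: (36269/4095)² ÷ (63769/4095) = 1315440361/261134055 in (≈ 5.037 in)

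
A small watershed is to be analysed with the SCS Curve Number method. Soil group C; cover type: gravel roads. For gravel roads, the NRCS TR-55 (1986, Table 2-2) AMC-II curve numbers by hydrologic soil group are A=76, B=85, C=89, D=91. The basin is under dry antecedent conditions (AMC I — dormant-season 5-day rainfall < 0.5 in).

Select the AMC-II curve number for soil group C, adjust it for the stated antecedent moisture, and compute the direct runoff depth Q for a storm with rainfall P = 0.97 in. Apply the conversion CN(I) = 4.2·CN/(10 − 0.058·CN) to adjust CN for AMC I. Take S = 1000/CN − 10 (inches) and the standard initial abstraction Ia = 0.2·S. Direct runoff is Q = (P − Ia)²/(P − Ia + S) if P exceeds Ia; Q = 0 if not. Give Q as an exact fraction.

Q = 5082691849/116119661700 in ≈ 0.044 in

NRCS table: gravel roads, soil group C → CN(II) = 89
CN(I) from CN(II)=89: (4.2·89)/(10 − 0.058·89) = 186900/2419 ≈ 77.263
Retention S: 1000/CN − 10 with CN=77.263 → S = 5500/1869 ≈ 2.943 in
Ia = 0.2·(5500/1869) = 1100/1869 in ≈ 0.589 in
Excess rainfall: 0.970 − 0.589 = 0.381 in; P > Ia so Q > 0
Runoff Q = (P−Ia)²/(P−Ia+S) = (0.381)²/(0.381+2.943) = 5082691849/116119661700 ≈ 0.044 in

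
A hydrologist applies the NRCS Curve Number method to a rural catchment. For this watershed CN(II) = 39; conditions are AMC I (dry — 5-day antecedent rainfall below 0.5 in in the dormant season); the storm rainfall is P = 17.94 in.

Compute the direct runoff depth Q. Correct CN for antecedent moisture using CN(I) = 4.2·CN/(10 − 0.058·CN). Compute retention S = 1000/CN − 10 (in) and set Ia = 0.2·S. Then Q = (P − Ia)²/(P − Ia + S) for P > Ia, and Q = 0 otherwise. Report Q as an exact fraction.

Q = 184593107449/80042630850 in ≈ 2.306 in

Adjust CN=39 to AMC I: 4.2·39/(10 − 0.058·39) → (819/5) ÷ (3869/500) = 81900/3869 ≈ 21.168
Retention S: 1000/CN − 10 with CN=21.168 → S = 30500/819 ≈ 37.241 in
Ia = 0.2·(30500/819) = 6100/819 in ≈ 7.448 in
Since P=17.940 > Ia=7.448: effective rainfall P−Ia = 429643/40950 in
Runoff Q = (P−Ia)²/(P−Ia+S) = (10.492)²/(10.492+37.241) = 184593107449/80042630850 ≈ 2.306 in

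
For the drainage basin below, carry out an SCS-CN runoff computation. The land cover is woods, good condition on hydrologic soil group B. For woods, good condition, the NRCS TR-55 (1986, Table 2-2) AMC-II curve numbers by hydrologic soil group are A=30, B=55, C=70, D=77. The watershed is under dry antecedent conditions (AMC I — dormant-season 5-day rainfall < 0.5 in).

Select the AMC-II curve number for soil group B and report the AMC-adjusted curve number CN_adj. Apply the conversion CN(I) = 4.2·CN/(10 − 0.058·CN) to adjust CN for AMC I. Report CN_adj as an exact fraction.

NRCS table: woods, good condition, soil group B → CN(II) = 55
CN(I) from CN(II)=55: (4.2·55)/(10 − 0.058·55) = 7700/227 ≈ 33.921

CN_adj = 7700/227 ≈ 33.921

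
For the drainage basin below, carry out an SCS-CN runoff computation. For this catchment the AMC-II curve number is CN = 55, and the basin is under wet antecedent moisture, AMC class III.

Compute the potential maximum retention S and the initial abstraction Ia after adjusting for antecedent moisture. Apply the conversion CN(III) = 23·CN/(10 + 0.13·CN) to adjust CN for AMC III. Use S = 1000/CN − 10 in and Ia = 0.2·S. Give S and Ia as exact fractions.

S = 900/253 in ≈ 3.557 in; Ia = 180/253 in ≈ 0.711 in

CN(III) from CN(II)=55: (23·55)/(10 + 0.13·55) = 25300/343 ≈ 73.761
Retention S: 1000/CN − 10 with CN=73.761 → S = 900/253 ≈ 3.557 in
Ia = 0.2·(900/253) = 180/253 in ≈ 0.711 in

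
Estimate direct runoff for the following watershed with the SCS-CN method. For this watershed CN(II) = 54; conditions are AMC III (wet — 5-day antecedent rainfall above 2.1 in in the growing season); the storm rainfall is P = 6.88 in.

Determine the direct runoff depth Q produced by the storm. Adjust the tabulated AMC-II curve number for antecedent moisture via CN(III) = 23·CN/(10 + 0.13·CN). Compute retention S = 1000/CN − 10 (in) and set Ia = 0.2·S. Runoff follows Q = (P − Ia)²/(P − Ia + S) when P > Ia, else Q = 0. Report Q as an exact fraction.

Q = 4293184/1121175 in ≈ 3.829 in

CN(III) from CN(II)=54: (23·54)/(10 + 0.13·54) = 2700/37 ≈ 72.973
Retention S: 1000/CN − 10 with CN=72.973 → S = 100/27 ≈ 3.704 in
Ia = 0.2S: 0.2·3.704 = 0.741 in (exactly 20/27)
Excess rainfall: 6.880 − 0.741 = 6.139 in; P > Ia so Q > 0
Q: (4144/675)² ÷ (6644/675) = 4293184/1121175 in (≈ 3.829 in)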